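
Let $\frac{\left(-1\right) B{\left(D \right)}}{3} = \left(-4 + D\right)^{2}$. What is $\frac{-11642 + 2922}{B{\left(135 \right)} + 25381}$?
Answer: $\frac{4360}{13051} \approx 0.33407$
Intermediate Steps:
$B{\left(D \right)} = - 3 \left(-4 + D\right)^{2}$
$\frac{-11642 + 2922}{B{\left(135 \right)} + 25381} = \frac{-11642 + 2922}{- 3 \left(-4 + 135\right)^{2} + 25381} = - \frac{8720}{- 3 \cdot 131^{2} + 25381} = - \frac{8720}{\left(-3\right) 17161 + 25381} = - \frac{8720}{-51483 + 25381} = - \frac{8720}{-26102} = \left(-8720\right) \left(- \frac{1}{26102}\right) = \frac{4360}{13051}$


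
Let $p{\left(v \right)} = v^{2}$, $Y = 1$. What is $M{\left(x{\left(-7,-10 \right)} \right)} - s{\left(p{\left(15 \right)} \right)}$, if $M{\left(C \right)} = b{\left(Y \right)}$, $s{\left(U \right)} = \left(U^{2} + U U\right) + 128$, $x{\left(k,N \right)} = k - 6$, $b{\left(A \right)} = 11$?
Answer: $-101367$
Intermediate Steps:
$x{\left(k,N \right)} = -6 + k$
$s{\left(U \right)} = 128 + 2 U^{2}$ ($s{\left(U \right)} = \left(U^{2} + U^{2}\right) + 128 = 2 U^{2} + 128 = 128 + 2 U^{2}$)
$M{\left(C \right)} = 11$
$M{\left(x{\left(-7,-10 \right)} \right)} - s{\left(p{\left(15 \right)} \right)} = 11 - \left(128 + 2 \left(15^{2}\right)^{2}\right) = 11 - \left(128 + 2 \cdot 225^{2}\right) = 11 - \left(128 + 2 \cdot 50625\right) = 11 - \left(128 + 101250\right) = 11 - 101378 = -101367$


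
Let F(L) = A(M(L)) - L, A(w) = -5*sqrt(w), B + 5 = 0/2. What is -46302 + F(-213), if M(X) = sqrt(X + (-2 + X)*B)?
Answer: -46089 - 5*862**(1/4) ≈ -46116.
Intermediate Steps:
B = -5 (B = -5 + 0/2 = -5 + 0*(1/2) = -5 + 0 = -5)
M(X) = sqrt(10 - 4*X) (M(X) = sqrt(X + (-2 + X)*(-5)) = sqrt(X + (10 - 5*X)) = sqrt(10 - 4*X))
F(L) = -L - 5*(10 - 4*L)**(1/4) (F(L) = -5*(10 - 4*L)**(1/4) - L = -L - 5*(10 - 4*L)**(1/4))
-46302 + F(-213) = -46302 + (-1*(-213) - 5*(10 - 4*(-213))**(1/4)) = -46302 + (213 - 5*(10 + 852)**(1/4)) = -46302 + (213 - 5*862**(1/4)) = -46089 - 5*862**(1/4)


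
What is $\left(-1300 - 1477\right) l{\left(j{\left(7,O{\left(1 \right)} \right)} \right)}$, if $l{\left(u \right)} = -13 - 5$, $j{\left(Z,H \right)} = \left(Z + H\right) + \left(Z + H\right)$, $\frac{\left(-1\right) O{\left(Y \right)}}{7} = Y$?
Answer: $49986$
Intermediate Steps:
$O{\left(Y \right)} = - 7 Y$
$j{\left(Z,H \right)} = 2 H + 2 Z$ ($j{\left(Z,H \right)} = \left(H + Z\right) + \left(H + Z\right) = 2 H + 2 Z$)
$l{\left(u \right)} = -18$
$\left(-1300 - 1477\right) l{\left(j{\left(7,O{\left(1 \right)} \right)} \right)} = \left(-1300 - 1477\right) \left(-18\right) = \left(-2777\right) \left(-18\right) = 49986$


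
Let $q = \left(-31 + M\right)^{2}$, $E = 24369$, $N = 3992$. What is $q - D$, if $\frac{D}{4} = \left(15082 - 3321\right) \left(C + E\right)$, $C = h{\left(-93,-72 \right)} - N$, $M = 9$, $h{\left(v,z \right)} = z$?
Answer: $-955227936$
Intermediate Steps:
$C = -4064$ ($C = -72 - 3992 = -4064$)
$D = 955228420$ ($D = 4 \left(15082 - 3321\right) \left(-4064 + 24369\right) = 4 \cdot 11761 \cdot 20305 = 4 \cdot 238807105 = 955228420$)
$q = 484$ ($q = \left(-31 + 9\right)^{2} = \left(-22\right)^{2} = 484$)
$q - D = 484 - 955228420 = -955227936$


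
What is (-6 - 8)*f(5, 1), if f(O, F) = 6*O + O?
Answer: -490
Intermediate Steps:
f(O, F) = 7*O
(-6 - 8)*f(5, 1) = (-6 - 8)*(7*5) = -14*35 = -490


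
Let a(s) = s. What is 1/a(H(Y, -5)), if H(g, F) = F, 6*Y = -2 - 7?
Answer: -1/5 ≈ -0.20000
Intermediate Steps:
Y = -3/2 (Y = (-2 - 7)/6 = (1/6)*(-9) = -3/2 ≈ -1.5000)
1/a(H(Y, -5)) = 1/(-5) = -1/5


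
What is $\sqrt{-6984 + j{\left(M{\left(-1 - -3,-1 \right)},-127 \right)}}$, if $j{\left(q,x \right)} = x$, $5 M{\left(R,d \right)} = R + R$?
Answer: $i \sqrt{7111} \approx 84.327 i$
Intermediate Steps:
$M{\left(R,d \right)} = \frac{2 R}{5}$ ($M{\left(R,d \right)} = \frac{R + R}{5} = \frac{2 R}{5}$)
$\sqrt{-6984 + j{\left(M{\left(-1 - -3,-1 \right)},-127 \right)}} = \sqrt{-6984 - 127} = \sqrt{-7111} = i \sqrt{7111}$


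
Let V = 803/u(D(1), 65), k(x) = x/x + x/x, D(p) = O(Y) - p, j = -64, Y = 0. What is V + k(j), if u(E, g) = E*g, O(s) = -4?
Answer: -153/325 ≈ -0.47077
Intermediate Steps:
D(p) = -4 - p
k(x) = 2 (k(x) = 1 + 1 = 2)
V = -803/325 (V = 803/(((-4 - 1*1)*65)) = 803/(((-4 - 1)*65)) = 803/((-5*65)) = 803/(-325) = 803*(-1/325) = -803/325 ≈ -2.4708)
V + k(j) = -803/325 + 2 = -153/325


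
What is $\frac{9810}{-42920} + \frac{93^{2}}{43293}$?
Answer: $- \frac{1782975}{61937852} \approx -0.028787$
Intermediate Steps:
$\frac{9810}{-42920} + \frac{93^{2}}{43293} = 9810 \left(- \frac{1}{42920}\right) + 8649 \cdot \frac{1}{43293} = - \frac{981}{4292} + \frac{2883}{14431} = - \frac{1782975}{61937852}$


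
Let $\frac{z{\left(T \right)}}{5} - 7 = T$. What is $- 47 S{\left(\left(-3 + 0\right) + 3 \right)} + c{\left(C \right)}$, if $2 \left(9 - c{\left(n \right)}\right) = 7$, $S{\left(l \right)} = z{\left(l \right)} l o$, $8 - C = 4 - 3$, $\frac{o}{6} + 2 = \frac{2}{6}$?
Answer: $\frac{11}{2} \approx 5.5$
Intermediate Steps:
$z{\left(T \right)} = 35 + 5 T$
$o = -10$ ($o = -12 + 6 \cdot \frac{2}{6} = -12 + 6 \cdot 2 \cdot \frac{1}{6} = -12 + 6 \cdot \frac{1}{3} = -12 + 2 = -10$)
$C = 7$ ($C = 8 - \left(4 - 3\right) = 8 - 1 = 7$)
$S{\left(l \right)} = - 10 l \left(35 + 5 l\right)$ ($S{\left(l \right)} = \left(35 + 5 l\right) l \left(-10\right) = l \left(35 + 5 l\right) \left(-10\right) = - 10 l \left(35 + 5 l\right)$)
$c{\left(n \right)} = \frac{11}{2}$ ($c{\left(n \right)} = 9 - \frac{7}{2} = \frac{11}{2}$)
$- 47 S{\left(\left(-3 + 0\right) + 3 \right)} + c{\left(C \right)} = - 47 \left(- 50 \left(\left(-3 + 0\right) + 3\right) \left(7 + \left(\left(-3 + 0\right) + 3\right)\right)\right) + \frac{11}{2} = - 47 \left(- 50 \left(-3 + 3\right) \left(7 + \left(-3 + 3\right)\right)\right) + \frac{11}{2} = - 47 \left(\left(-50\right) 0 \left(7 + 0\right)\right) + \frac{11}{2} = - 47 \left(\left(-50\right) 0 \cdot 7\right) + \frac{11}{2} = \left(-47\right) 0 + \frac{11}{2} = 0 + \frac{11}{2} = \frac{11}{2}$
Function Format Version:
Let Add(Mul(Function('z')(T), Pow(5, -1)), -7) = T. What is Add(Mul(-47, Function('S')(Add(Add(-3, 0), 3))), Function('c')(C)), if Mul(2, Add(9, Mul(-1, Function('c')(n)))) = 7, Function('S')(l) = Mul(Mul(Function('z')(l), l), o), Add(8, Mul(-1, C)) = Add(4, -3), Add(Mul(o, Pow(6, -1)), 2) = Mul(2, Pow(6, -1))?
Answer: Rational(11, 2) ≈ 5.5000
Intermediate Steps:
Function('z')(T) = Add(35, Mul(5, T))
o = -10 (o = Add(-12, Mul(6, Mul(2, Pow(6, -1)))) = Add(-12, Mul(6, Mul(2, Rational(1, 6)))) = Add(-12, Mul(6, Rational(1, 3))) = Add(-12, 2) = -10)
C = 7 (C = Add(8, Mul(-1, Add(4, -3))) = Add(8, Mul(-1, 1)) = Add(8, -1) = 7)
Function('S')(l) = Mul(-10, l, Add(35, Mul(5, l))) (Function('S')(l) = Mul(Mul(Add(35, Mul(5, l)), l), -10) = Mul(Mul(l, Add(35, Mul(5, l))), -10) = Mul(-10, l, Add(35, Mul(5, l))))
Function('c')(n) = Rational(11, 2) (Function('c')(n) = Add(9, Mul(Rational(-1, 2), 7)) = Add(9, Rational(-7, 2)) = Rational(11, 2))
Add(Mul(-47, Function('S')(Add(Add(-3, 0), 3))), Function('c')(C)) = Add(Mul(-47, Mul(-50, Add(Add(-3, 0), 3), Add(7, Add(Add(-3, 0), 3)))), Rational(11, 2)) = Add(Mul(-47, Mul(-50, Add(-3, 3), Add(7, Add(-3, 3)))), Rational(11, 2)) = Add(Mul(-47, Mul(-50, 0, Add(7, 0))), Rational(11, 2)) = Add(Mul(-47, Mul(-50, 0, 7)), Rational(11, 2)) = Add(Mul(-47, 0), Rational(11, 2)) = Add(0, Rational(11, 2)) = Rational(11, 2)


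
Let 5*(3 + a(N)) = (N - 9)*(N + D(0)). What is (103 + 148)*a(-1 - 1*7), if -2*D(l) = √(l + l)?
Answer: 30371/5 ≈ 6074.2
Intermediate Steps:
D(l) = -√2*√l/2 (D(l) = -√(l + l)/2 = -√2*√l/2)
a(N) = -3 + N*(-9 + N)/5 (a(N) = -3 + ((N - 9)*(N - √2*√0/2))/5 = -3 + ((-9 + N)*(N - ½*√2*0))/5 = -3 + ((-9 + N)*(N + 0))/5 = -3 + ((-9 + N)*N)/5 = -3 + (N*(-9 + N))/5 = -3 + N*(-9 + N)/5)
(103 + 148)*a(-1 - 1*7) = (103 + 148)*(-3 - 9*(-1 - 1*7)/5 + (-1 - 1*7)²/5) = 251*(-3 - 9*(-1 - 7)/5 + (-1 - 7)²/5) = 251*(-3 - 9/5*(-8) + (⅕)*(-8)²) = 251*(-3 + 72/5 + (⅕)*64) = 251*(-3 + 72/5 + 64/5) = 251*(121/5) = 30371/5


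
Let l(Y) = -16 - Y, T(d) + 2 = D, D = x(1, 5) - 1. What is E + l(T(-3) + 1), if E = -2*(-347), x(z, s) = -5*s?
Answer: 705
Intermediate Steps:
D = -26 (D = -5*5 - 1 = -25 - 1 = -26)
T(d) = -28 (T(d) = -2 - 26 = -28)
E = 694
E + l(T(-3) + 1) = 694 + (-16 - (-28 + 1)) = 694 + (-16 - 1*(-27)) = 694 + (-16 + 27) = 694 + 11 = 705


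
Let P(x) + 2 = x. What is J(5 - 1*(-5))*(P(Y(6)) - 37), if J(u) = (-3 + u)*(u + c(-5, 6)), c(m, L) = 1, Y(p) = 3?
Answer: -2772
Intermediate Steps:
P(x) = -2 + x
J(u) = (1 + u)*(-3 + u) (J(u) = (-3 + u)*(u + 1) = (-3 + u)*(1 + u) = (1 + u)*(-3 + u))
J(5 - 1*(-5))*(P(Y(6)) - 37) = (-3 + (5 - 1*(-5))² - 2*(5 - 1*(-5)))*((-2 + 3) - 37) = (-3 + (5 + 5)² - 2*(5 + 5))*(1 - 37) = (-3 + 10² - 2*10)*(-36) = (-3 + 100 - 20)*(-36) = 77*(-36) = -2772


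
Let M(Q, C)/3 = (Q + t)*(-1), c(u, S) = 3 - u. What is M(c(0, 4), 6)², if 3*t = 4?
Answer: 169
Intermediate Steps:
t = 4/3 (t = (⅓)*4 = 4/3 ≈ 1.3333)
M(Q, C) = -4 - 3*Q (M(Q, C) = 3*((Q + 4/3)*(-1)) = 3*((4/3 + Q)*(-1)) = 3*(-4/3 - Q) = -4 - 3*Q)
M(c(0, 4), 6)² = (-4 - 3*(3 - 1*0))² = (-4 - 3*(3 + 0))² = (-4 - 3*3)² = (-4 - 9)² = (-13)² = 169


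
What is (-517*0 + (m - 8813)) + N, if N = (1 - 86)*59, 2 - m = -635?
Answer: -13191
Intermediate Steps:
m = 637 (m = 2 - 1*(-635) = 2 + 635 = 637)
N = -5015 (N = -85*59 = -5015)
(-517*0 + (m - 8813)) + N = (-517*0 + (637 - 8813)) - 5015 = (0 - 8176) - 5015 = -8176 - 5015 = -13191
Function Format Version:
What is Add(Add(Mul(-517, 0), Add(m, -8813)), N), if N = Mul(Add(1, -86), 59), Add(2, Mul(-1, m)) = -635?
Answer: -13191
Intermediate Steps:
m = 637 (m = Add(2, Mul(-1, -635)) = Add(2, 635) = 637)
N = -5015 (N = Mul(-85, 59) = -5015)
Add(Add(Mul(-517, 0), Add(m, -8813)), N) = Add(Add(Mul(-517, 0), Add(637, -8813)), -5015) = Add(Add(0, -8176), -5015) = Add(-8176, -5015) = -13191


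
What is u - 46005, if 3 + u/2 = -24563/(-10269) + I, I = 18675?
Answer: -12698669/1467 ≈ -8656.2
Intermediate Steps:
u = 54790666/1467 (u = -6 + 2*(-24563/(-10269) + 18675) = -6 + 2*(-24563*(-1/10269) + 18675) = -6 + 2*(3509/1467 + 18675) = -6 + 2*(27399734/1467) = -6 + 54799468/1467 = 54790666/1467 ≈ 37349.)
u - 46005 = 54790666/1467 - 46005 = -12698669/1467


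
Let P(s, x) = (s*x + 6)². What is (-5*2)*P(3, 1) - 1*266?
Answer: -1076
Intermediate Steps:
P(s, x) = (6 + s*x)²
(-5*2)*P(3, 1) - 1*266 = (-5*2)*(6 + 3*1)² - 1*266 = -10*(6 + 3)² - 266 = -10*9² - 266 = -10*81 - 266 = -810 - 266 = -1076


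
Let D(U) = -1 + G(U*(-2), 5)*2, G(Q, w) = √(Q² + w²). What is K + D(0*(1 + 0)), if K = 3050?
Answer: 3059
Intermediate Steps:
D(U) = -1 + 2*√(25 + 4*U²) (D(U) = -1 + √((U*(-2))² + 5²)*2 = -1 + √((-2*U)² + 25)*2 = -1 + √(4*U² + 25)*2 = -1 + √(25 + 4*U²)*2 = -1 + 2*√(25 + 4*U²))
K + D(0*(1 + 0)) = 3050 + (-1 + 2*√(25 + 4*(0*(1 + 0))²)) = 3050 + (-1 + 2*√(25 + 4*(0*1)²)) = 3050 + (-1 + 2*√(25 + 4*0²)) = 3050 + (-1 + 2*√(25 + 4*0)) = 3050 + (-1 + 2*√(25 + 0)) = 3050 + (-1 + 2*√25) = 3050 + (-1 + 2*5) = 3050 + (-1 + 10) = 3050 + 9 = 3059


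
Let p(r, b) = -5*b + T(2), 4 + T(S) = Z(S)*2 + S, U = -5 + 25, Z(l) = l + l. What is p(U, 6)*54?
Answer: -1296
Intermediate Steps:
Z(l) = 2*l
U = 20
T(S) = -4 + 5*S (T(S) = -4 + ((2*S)*2 + S) = -4 + (4*S + S) = -4 + 5*S)
p(r, b) = 6 - 5*b (p(r, b) = -5*b + (-4 + 5*2) = -5*b + (-4 + 10) = -5*b + 6 = 6 - 5*b)
p(U, 6)*54 = (6 - 5*6)*54 = (6 - 30)*54 = -24*54 = -1296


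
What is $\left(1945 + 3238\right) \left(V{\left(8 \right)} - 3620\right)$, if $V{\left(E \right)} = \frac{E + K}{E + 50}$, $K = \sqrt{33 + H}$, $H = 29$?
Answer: $- \frac{544090608}{29} + \frac{5183 \sqrt{62}}{58} \approx -1.8761 \cdot 10^{7}$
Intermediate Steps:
$K = \sqrt{62}$ ($K = \sqrt{33 + 29} = \sqrt{62} \approx 7.874$)
$V{\left(E \right)} = \frac{E + \sqrt{62}}{50 + E}$ ($V{\left(E \right)} = \frac{E + \sqrt{62}}{E + 50} = \frac{E + \sqrt{62}}{50 + E}$)
$\left(1945 + 3238\right) \left(V{\left(8 \right)} - 3620\right) = \left(1945 + 3238\right) \left(\frac{8 + \sqrt{62}}{50 + 8} - 3620\right) = 5183 \left(\frac{8 + \sqrt{62}}{58} - 3620\right) = 5183 \left(\left(\frac{4}{29} + \frac{\sqrt{62}}{58}\right) - 3620\right) = 5183 \left(- \frac{104976}{29} + \frac{\sqrt{62}}{58}\right) = - \frac{544090608}{29} + \frac{5183 \sqrt{62}}{58}$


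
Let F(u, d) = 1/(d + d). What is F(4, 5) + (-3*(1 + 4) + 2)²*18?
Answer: 30421/10 ≈ 3042.1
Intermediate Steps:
F(u, d) = 1/(2*d)
F(4, 5) + (-3*(1 + 4) + 2)²*18 = (½)/5 + (-3*(1 + 4) + 2)²*18 = (½)*(⅕) + (-3*5 + 2)²*18 = ⅒ + (-15 + 2)²*18 = ⅒ + (-13)²*18 = ⅒ + 169*18 = ⅒ + 3042 = 30421/10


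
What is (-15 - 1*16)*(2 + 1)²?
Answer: -279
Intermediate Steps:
(-15 - 1*16)*(2 + 1)² = (-15 - 16)*3² = -31*9 = -279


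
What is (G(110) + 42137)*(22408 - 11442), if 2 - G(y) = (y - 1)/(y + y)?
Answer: 50829992493/110 ≈ 4.6209e+8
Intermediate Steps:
G(y) = 2 - (-1 + y)/(2*y) (G(y) = 2 - (y - 1)/(y + y) = 2 - (-1 + y)/(2*y))
(G(110) + 42137)*(22408 - 11442) = ((½)*(1 + 3*110)/110 + 42137)*(22408 - 11442) = ((½)*(1/110)*(1 + 330) + 42137)*10966 = ((½)*(1/110)*331 + 42137)*10966 = (331/220 + 42137)*10966 = (9270471/220)*10966 = 50829992493/110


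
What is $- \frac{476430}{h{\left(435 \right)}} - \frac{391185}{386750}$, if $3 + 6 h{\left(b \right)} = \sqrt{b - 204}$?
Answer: $- \frac{110558476269}{2861950} - \frac{476430 \sqrt{231}}{37} \approx -2.3434 \cdot 10^{5}$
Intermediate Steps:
$h{\left(b \right)} = - \frac{1}{2} + \frac{\sqrt{-204 + b}}{6}$ ($h{\left(b \right)} = - \frac{1}{2} + \frac{\sqrt{b - 204}}{6} = - \frac{1}{2} + \frac{\sqrt{-204 + b}}{6}$)
$- \frac{476430}{h{\left(435 \right)}} - \frac{391185}{386750} = - \frac{476430}{- \frac{1}{2} + \frac{\sqrt{-204 + 435}}{6}} - \frac{391185}{386750} = - \frac{476430}{- \frac{1}{2} + \frac{\sqrt{231}}{6}} - \frac{78237}{77350} = - \frac{78237}{77350} - \frac{476430}{- \frac{1}{2} + \frac{\sqrt{231}}{6}}$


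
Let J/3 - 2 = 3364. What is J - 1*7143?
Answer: 2955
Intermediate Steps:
J = 10098 (J = 6 + 3*3364 = 6 + 10092 = 10098)
J - 1*7143 = 10098 - 1*7143 = 10098 - 7143 = 2955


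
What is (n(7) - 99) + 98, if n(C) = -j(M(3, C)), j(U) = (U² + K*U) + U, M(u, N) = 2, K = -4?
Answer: 1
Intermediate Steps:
j(U) = U² - 3*U (j(U) = (U² - 4*U) + U = U² - 3*U)
n(C) = 2 (n(C) = -2*(-3 + 2) = -2*(-1) = -1*(-2) = 2)
(n(7) - 99) + 98 = (2 - 99) + 98 = -97 + 98 = 1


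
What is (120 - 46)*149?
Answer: 11026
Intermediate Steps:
(120 - 46)*149 = 74*149 = 11026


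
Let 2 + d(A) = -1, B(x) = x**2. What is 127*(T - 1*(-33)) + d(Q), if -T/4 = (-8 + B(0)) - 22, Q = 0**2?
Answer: 19428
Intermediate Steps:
Q = 0
d(A) = -3 (d(A) = -2 - 1 = -3)
T = 120 (T = -4*((-8 + 0**2) - 22) = -4*((-8 + 0) - 22) = -4*(-8 - 22) = -4*(-30) = 120)
127*(T - 1*(-33)) + d(Q) = 127*(120 - 1*(-33)) - 3 = 127*(120 + 33) - 3 = 127*153 - 3 = 19431 - 3 = 19428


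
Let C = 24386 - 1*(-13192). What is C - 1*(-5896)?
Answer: 43474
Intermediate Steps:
C = 37578 (C = 24386 + 13192 = 37578)
C - 1*(-5896) = 37578 - 1*(-5896) = 37578 + 5896 = 43474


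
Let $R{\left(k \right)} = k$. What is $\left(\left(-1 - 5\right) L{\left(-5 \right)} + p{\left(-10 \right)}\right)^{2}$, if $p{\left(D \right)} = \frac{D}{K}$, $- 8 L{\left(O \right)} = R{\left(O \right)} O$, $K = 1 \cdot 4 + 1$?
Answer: $\frac{4489}{16} \approx 280.56$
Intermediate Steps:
$K = 5$ ($K = 4 + 1 = 5$)
$L{\left(O \right)} = - \frac{O^{2}}{8}$ ($L{\left(O \right)} = - \frac{O O}{8} = - \frac{O^{2}}{8}$)
$p{\left(D \right)} = \frac{D}{5}$
$\left(\left(-1 - 5\right) L{\left(-5 \right)} + p{\left(-10 \right)}\right)^{2} = \left(\left(-1 - 5\right) \left(- \frac{\left(-5\right)^{2}}{8}\right) + \frac{1}{5} \left(-10\right)\right)^{2} = \left(- 6 \left(\left(- \frac{1}{8}\right) 25\right) - 2\right)^{2} = \left(\left(-6\right) \left(- \frac{25}{8}\right) - 2\right)^{2} = \left(\frac{75}{4} - 2\right)^{2} = \left(\frac{67}{4}\right)^{2} = \frac{4489}{16}$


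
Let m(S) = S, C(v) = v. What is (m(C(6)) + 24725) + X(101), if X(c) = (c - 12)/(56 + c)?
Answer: 3882856/157 ≈ 24732.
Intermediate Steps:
X(c) = (-12 + c)/(56 + c)
(m(C(6)) + 24725) + X(101) = (6 + 24725) + (-12 + 101)/(56 + 101) = 24731 + 89/157 = 3882856/157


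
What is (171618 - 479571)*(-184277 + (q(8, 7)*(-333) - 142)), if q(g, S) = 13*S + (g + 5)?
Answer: 67457412603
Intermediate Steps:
q(g, S) = 5 + g + 13*S (q(g, S) = 13*S + (5 + g) = 5 + g + 13*S)
(171618 - 479571)*(-184277 + (q(8, 7)*(-333) - 142)) = (171618 - 479571)*(-184277 + ((5 + 8 + 13*7)*(-333) - 142)) = -307953*(-184277 + ((5 + 8 + 91)*(-333) - 142)) = -307953*(-184277 + (104*(-333) - 142)) = -307953*(-184277 + (-34632 - 142)) = -307953*(-184277 - 34774) = -307953*(-219051) = 67457412603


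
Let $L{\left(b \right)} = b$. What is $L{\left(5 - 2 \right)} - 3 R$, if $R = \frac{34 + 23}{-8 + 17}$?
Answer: $-16$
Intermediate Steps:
$R = \frac{19}{3}$ ($R = \frac{57}{9} = 57 \cdot \frac{1}{9} = \frac{19}{3} \approx 6.3333$)
$L{\left(5 - 2 \right)} - 3 R = \left(5 - 2\right) - 19 = 3 - 19 = -16$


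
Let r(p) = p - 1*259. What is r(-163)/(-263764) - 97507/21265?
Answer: -12854931259/2804470730 ≈ -4.5837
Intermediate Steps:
r(p) = -259 + p (r(p) = p - 259 = -259 + p)
r(-163)/(-263764) - 97507/21265 = (-259 - 163)/(-263764) - 97507/21265 = -422*(-1/263764) - 97507*1/21265 = 211/131882 - 97507/21265 = -12854931259/2804470730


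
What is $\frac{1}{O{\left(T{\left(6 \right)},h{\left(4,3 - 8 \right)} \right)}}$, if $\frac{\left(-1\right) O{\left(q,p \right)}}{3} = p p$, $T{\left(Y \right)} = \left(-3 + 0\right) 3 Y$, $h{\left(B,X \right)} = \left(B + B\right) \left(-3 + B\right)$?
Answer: $- \frac{1}{192} \approx -0.0052083$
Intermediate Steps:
$h{\left(B,X \right)} = 2 B \left(-3 + B\right)$
$T{\left(Y \right)} = - 9 Y$ ($T{\left(Y \right)} = \left(-3\right) 3 Y = - 9 Y$)
$O{\left(q,p \right)} = - 3 p^{2}$ ($O{\left(q,p \right)} = - 3 p p = - 3 p^{2}$)
$\frac{1}{O{\left(T{\left(6 \right)},h{\left(4,3 - 8 \right)} \right)}} = \frac{1}{\left(-3\right) \left(2 \cdot 4 \left(-3 + 4\right)\right)^{2}} = \frac{1}{\left(-3\right) \left(2 \cdot 4 \cdot 1\right)^{2}} = \frac{1}{\left(-3\right) 8^{2}} = \frac{1}{\left(-3\right) 64} = \frac{1}{-192} = - \frac{1}{192}$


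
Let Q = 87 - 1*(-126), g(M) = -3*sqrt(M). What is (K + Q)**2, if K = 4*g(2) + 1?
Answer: 46084 - 5136*sqrt(2) ≈ 38821.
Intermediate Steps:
K = 1 - 12*sqrt(2) (K = 4*(-3*sqrt(2)) + 1 = -12*sqrt(2) + 1 = 1 - 12*sqrt(2) ≈ -15.971)
Q = 213 (Q = 87 + 126 = 213)
(K + Q)**2 = ((1 - 12*sqrt(2)) + 213)**2 = (214 - 12*sqrt(2))**2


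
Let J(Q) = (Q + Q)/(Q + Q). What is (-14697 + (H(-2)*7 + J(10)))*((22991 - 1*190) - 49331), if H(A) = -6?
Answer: 390999140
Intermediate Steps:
J(Q) = 1 (J(Q) = (2*Q)/((2*Q)) = (2*Q)*(1/(2*Q)) = 1)
(-14697 + (H(-2)*7 + J(10)))*((22991 - 1*190) - 49331) = (-14697 + (-6*7 + 1))*((22991 - 1*190) - 49331) = (-14697 + (-42 + 1))*((22991 - 190) - 49331) = (-14697 - 41)*(22801 - 49331) = -14738*(-26530) = 390999140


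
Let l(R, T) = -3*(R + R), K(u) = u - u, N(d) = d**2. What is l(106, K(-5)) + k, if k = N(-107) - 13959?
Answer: -3146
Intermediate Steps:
k = -2510 (k = (-107)**2 - 13959 = 11449 - 13959 = -2510)
K(u) = 0
l(R, T) = -6*R
l(106, K(-5)) + k = -6*106 - 2510 = -636 - 2510 = -3146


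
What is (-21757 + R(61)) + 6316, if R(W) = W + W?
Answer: -15319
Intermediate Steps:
R(W) = 2*W
(-21757 + R(61)) + 6316 = (-21757 + 2*61) + 6316 = (-21757 + 122) + 6316 = -21635 + 6316 = -15319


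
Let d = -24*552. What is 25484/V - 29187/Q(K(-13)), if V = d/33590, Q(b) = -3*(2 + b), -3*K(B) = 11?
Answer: -25362539/360 ≈ -70452.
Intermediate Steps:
K(B) = -11/3 (K(B) = -⅓*11 = -11/3)
d = -13248
Q(b) = -6 - 3*b
V = -6624/16795 (V = -13248/33590 = -13248*1/33590 = -6624/16795 ≈ -0.39440)
25484/V - 29187/Q(K(-13)) = 25484/(-6624/16795) - 29187/(-6 - 3*(-11/3)) = 25484*(-16795/6624) - 29187/(-6 + 11) = -4652215/72 - 29187/5 = -25362539/360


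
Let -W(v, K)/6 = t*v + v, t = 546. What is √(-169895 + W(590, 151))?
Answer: 5*I*√84251 ≈ 1451.3*I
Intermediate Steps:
W(v, K) = -3282*v (W(v, K) = -6*(546*v + v) = -3282*v)
√(-169895 + W(590, 151)) = √(-169895 - 3282*590) = √(-169895 - 1936380) = √(-2106275) = 5*I*√84251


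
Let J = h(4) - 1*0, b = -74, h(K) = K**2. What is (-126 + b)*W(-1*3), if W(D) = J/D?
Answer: 3200/3 ≈ 1066.7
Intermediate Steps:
J = 16 (J = 4**2 - 1*0 = 16 + 0 = 16)
W(D) = 16/D
(-126 + b)*W(-1*3) = (-126 - 74)*(16/((-1*3))) = -3200/(-3) = -3200*(-1)/3 = -200*(-16/3) = 3200/3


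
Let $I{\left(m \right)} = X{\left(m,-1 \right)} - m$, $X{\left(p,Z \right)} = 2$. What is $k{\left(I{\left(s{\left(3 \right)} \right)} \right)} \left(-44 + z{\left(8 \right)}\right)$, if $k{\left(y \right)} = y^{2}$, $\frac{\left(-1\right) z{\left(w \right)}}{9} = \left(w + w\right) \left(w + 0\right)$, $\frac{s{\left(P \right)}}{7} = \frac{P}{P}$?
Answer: $-29900$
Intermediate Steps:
$s{\left(P \right)} = 7$ ($s{\left(P \right)} = 7 \frac{P}{P} = 7 \cdot 1 = 7$)
$I{\left(m \right)} = 2 - m$
$z{\left(w \right)} = - 18 w^{2}$ ($z{\left(w \right)} = - 9 \left(w + w\right) \left(w + 0\right) = - 9 \cdot 2 w w = - 9 \cdot 2 w^{2} = - 18 w^{2}$)
$k{\left(I{\left(s{\left(3 \right)} \right)} \right)} \left(-44 + z{\left(8 \right)}\right) = \left(2 - 7\right)^{2} \left(-44 - 18 \cdot 8^{2}\right) = \left(2 - 7\right)^{2} \left(-44 - 1152\right) = \left(-5\right)^{2} \left(-44 - 1152\right) = 25 \left(-1196\right) = -29900$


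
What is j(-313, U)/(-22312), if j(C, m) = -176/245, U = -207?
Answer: 22/683305 ≈ 3.2196e-5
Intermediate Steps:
j(C, m) = -176/245 (j(C, m) = -176*1/245 = -176/245)
j(-313, U)/(-22312) = -176/245/(-22312) = -176/245*(-1/22312) = 22/683305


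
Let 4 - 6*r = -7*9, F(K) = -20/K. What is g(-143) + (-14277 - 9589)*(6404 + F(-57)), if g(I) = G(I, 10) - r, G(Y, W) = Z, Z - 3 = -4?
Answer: -17424472523/114 ≈ -1.5285e+8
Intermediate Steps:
Z = -1 (Z = 3 - 4 = -1)
G(Y, W) = -1
r = 67/6 (r = ⅔ - (-7)*9/6 = ⅔ - ⅙*(-63) = ⅔ + 21/2 = 67/6 ≈ 11.167)
g(I) = -73/6 (g(I) = -1 - 1*67/6 = -1 - 67/6 = -73/6)
g(-143) + (-14277 - 9589)*(6404 + F(-57)) = -73/6 + (-14277 - 9589)*(6404 - 20/(-57)) = -73/6 - 23866*(6404 - 20*(-1/57)) = -73/6 - 23866*(6404 + 20/57) = -73/6 - 23866*365048/57 = -73/6 - 8712235568/57 = -17424472523/114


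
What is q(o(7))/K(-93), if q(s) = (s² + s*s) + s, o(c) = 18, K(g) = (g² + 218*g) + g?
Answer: -37/651 ≈ -0.056836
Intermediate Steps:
K(g) = g² + 219*g
q(s) = s + 2*s² (q(s) = (s² + s²) + s = 2*s² + s = s + 2*s²)
q(o(7))/K(-93) = (18*(1 + 2*18))/((-93*(219 - 93))) = (18*(1 + 36))/((-93*126)) = (18*37)/(-11718) = 666*(-1/11718) = -37/651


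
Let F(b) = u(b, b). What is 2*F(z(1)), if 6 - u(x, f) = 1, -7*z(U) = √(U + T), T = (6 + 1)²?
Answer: 10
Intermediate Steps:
T = 49 (T = 7² = 49)
z(U) = -√(49 + U)/7 (z(U) = -√(U + 49)/7 = -√(49 + U)/7)
u(x, f) = 5 (u(x, f) = 6 - 1*1 = 6 - 1 = 5)
F(b) = 5
2*F(z(1)) = 2*5 = 10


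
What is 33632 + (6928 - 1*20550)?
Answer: 20010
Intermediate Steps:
33632 + (6928 - 1*20550) = 33632 + (6928 - 20550) = 33632 - 13622 = 20010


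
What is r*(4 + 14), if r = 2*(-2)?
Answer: -72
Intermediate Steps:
r = -4
r*(4 + 14) = -4*(4 + 14) = -4*18 = -72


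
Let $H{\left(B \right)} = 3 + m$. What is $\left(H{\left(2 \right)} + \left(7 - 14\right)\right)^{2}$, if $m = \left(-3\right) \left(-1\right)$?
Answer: $1$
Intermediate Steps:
$m = 3$
$H{\left(B \right)} = 6$ ($H{\left(B \right)} = 3 + 3 = 6$)
$\left(H{\left(2 \right)} + \left(7 - 14\right)\right)^{2} = \left(6 + \left(7 - 14\right)\right)^{2} = \left(6 - 7\right)^{2} = \left(-1\right)^{2} = 1$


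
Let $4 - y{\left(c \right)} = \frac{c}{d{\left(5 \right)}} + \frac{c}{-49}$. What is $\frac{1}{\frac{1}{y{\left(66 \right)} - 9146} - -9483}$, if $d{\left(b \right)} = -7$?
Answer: $\frac{447430}{4242978641} \approx 0.00010545$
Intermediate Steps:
$y{\left(c \right)} = 4 + \frac{8 c}{49}$ ($y{\left(c \right)} = 4 - \left(\frac{c}{-7} + \frac{c}{-49}\right) = 4 - \left(c \left(- \frac{1}{7}\right) + c \left(- \frac{1}{49}\right)\right) = 4 - \left(- \frac{c}{7} - \frac{c}{49}\right) = 4 - - \frac{8 c}{49} = 4 + \frac{8 c}{49}$)
$\frac{1}{\frac{1}{y{\left(66 \right)} - 9146} - -9483} = \frac{1}{\frac{1}{\left(4 + \frac{8}{49} \cdot 66\right) - 9146} - -9483} = \frac{1}{\frac{1}{\left(4 + \frac{528}{49}\right) - 9146} + 9483} = \frac{1}{\frac{1}{\frac{724}{49} - 9146} + 9483} = \frac{1}{\frac{1}{- \frac{447430}{49}} + 9483} = \frac{1}{- \frac{49}{447430} + 9483} = \frac{1}{\frac{4242978641}{447430}} = \frac{447430}{4242978641}$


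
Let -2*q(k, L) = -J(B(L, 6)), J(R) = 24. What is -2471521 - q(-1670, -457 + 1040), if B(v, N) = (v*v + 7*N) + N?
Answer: -2471533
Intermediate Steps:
B(v, N) = v² + 8*N (B(v, N) = (v² + 7*N) + N = v² + 8*N)
q(k, L) = 12 (q(k, L) = -(-1)*24/2 = -½*(-24) = 12)
-2471521 - q(-1670, -457 + 1040) = -2471521 - 1*12 = -2471521 - 12 = -2471533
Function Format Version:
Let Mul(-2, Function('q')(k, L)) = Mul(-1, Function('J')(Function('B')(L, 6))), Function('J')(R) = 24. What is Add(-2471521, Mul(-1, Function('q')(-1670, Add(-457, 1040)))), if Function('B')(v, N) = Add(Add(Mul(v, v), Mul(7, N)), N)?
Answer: -2471533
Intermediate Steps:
Function('B')(v, N) = Add(Pow(v, 2), Mul(8, N)) (Function('B')(v, N) = Add(Add(Pow(v, 2), Mul(7, N)), N) = Add(Pow(v, 2), Mul(8, N)))
Function('q')(k, L) = 12 (Function('q')(k, L) = Mul(Rational(-1, 2), Mul(-1, 24)) = Mul(Rational(-1, 2), -24) = 12)
Add(-2471521, Mul(-1, Function('q')(-1670, Add(-457, 1040)))) = Add(-2471521, Mul(-1, 12)) = Add(-2471521, -12) = -2471533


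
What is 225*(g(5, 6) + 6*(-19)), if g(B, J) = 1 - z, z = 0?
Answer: -25425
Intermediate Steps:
g(B, J) = 1 (g(B, J) = 1 - 1*0 = 1 + 0 = 1)
225*(g(5, 6) + 6*(-19)) = 225*(1 + 6*(-19)) = 225*(1 - 114) = 225*(-113) = -25425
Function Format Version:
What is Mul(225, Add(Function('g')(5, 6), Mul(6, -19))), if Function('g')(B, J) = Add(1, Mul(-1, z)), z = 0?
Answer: -25425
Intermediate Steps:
Function('g')(B, J) = 1 (Function('g')(B, J) = Add(1, Mul(-1, 0)) = Add(1, 0) = 1)
Mul(225, Add(Function('g')(5, 6), Mul(6, -19))) = Mul(225, Add(1, Mul(6, -19))) = Mul(225, Add(1, -114)) = Mul(225, -113) = -25425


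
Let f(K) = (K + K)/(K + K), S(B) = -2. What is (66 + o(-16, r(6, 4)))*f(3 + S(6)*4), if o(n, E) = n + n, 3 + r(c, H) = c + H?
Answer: 34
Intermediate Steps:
r(c, H) = -3 + H + c (r(c, H) = -3 + (c + H) = -3 + (H + c) = -3 + H + c)
o(n, E) = 2*n
f(K) = 1 (f(K) = (2*K)/((2*K)) = (2*K)*(1/(2*K)) = 1)
(66 + o(-16, r(6, 4)))*f(3 + S(6)*4) = (66 + 2*(-16))*1 = (66 - 32)*1 = 34*1 = 34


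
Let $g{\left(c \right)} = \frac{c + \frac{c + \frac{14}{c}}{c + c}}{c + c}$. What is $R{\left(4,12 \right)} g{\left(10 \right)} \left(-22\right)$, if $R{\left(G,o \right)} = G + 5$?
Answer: $- \frac{104643}{1000} \approx -104.64$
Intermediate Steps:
$R{\left(G,o \right)} = 5 + G$
$g{\left(c \right)} = \frac{c + \frac{c + \frac{14}{c}}{2 c}}{2 c}$
$R{\left(4,12 \right)} g{\left(10 \right)} \left(-22\right) = \left(5 + 4\right) \frac{14 + 10^{2} + 2 \cdot 10^{3}}{4 \cdot 1000} \left(-22\right) = 9 \cdot \frac{1}{4} \cdot \frac{1}{1000} \left(14 + 100 + 2 \cdot 1000\right) \left(-22\right) = 9 \cdot \frac{1}{4} \cdot \frac{1}{1000} \left(14 + 100 + 2000\right) \left(-22\right) = 9 \cdot \frac{1}{4} \cdot \frac{1}{1000} \cdot 2114 \left(-22\right) = 9 \cdot \frac{1057}{2000} \left(-22\right) = \frac{9513}{2000} \left(-22\right) = - \frac{104643}{1000}$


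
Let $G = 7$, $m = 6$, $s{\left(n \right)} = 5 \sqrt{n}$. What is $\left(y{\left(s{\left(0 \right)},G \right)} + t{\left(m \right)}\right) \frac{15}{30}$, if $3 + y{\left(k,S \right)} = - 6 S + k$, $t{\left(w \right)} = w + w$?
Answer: $- \frac{33}{2} \approx -16.5$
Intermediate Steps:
$t{\left(w \right)} = 2 w$
$y{\left(k,S \right)} = -3 + k - 6 S$ ($y{\left(k,S \right)} = -3 - \left(- k + 6 S\right) = -3 + k - 6 S$)
$\left(y{\left(s{\left(0 \right)},G \right)} + t{\left(m \right)}\right) \frac{15}{30} = \left(\left(-3 + 5 \sqrt{0} - 42\right) + 2 \cdot 6\right) \frac{15}{30} = \left(\left(-3 + 5 \cdot 0 - 42\right) + 12\right) 15 \cdot \frac{1}{30} = \left(\left(-3 + 0 - 42\right) + 12\right) \frac{1}{2} = \left(-45 + 12\right) \frac{1}{2} = \left(-33\right) \frac{1}{2} = - \frac{33}{2}$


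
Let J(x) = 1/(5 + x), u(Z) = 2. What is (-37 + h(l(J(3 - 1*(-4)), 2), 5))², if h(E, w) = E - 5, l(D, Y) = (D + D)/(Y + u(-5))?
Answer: 1014049/576 ≈ 1760.5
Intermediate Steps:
l(D, Y) = 2*D/(2 + Y) (l(D, Y) = (D + D)/(Y + 2) = (2*D)/(2 + Y) = 2*D/(2 + Y))
h(E, w) = -5 + E
(-37 + h(l(J(3 - 1*(-4)), 2), 5))² = (-37 + (-5 + 2/((5 + (3 - 1*(-4)))*(2 + 2))))² = (-37 + (-5 + 2/((5 + (3 + 4))*4)))² = (-37 + (-5 + 2*(¼)/(5 + 7)))² = (-37 + (-5 + 2*(¼)/12))² = (-37 + (-5 + 2*(1/12)*(¼)))² = (-37 + (-5 + 1/24))² = (-37 - 119/24)² = (-1007/24)² = 1014049/576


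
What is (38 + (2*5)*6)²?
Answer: 9604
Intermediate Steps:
(38 + (2*5)*6)² = (38 + 10*6)² = (38 + 60)² = 98² = 9604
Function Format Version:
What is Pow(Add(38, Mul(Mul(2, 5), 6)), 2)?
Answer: 9604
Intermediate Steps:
Pow(Add(38, Mul(Mul(2, 5), 6)), 2) = Pow(Add(38, Mul(10, 6)), 2) = Pow(Add(38, 60), 2) = Pow(98, 2) = 9604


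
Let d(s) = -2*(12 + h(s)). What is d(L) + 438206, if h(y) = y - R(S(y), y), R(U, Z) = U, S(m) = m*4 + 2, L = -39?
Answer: 437952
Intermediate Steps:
S(m) = 2 + 4*m (S(m) = 4*m + 2 = 2 + 4*m)
h(y) = -2 - 3*y (h(y) = y - (2 + 4*y) = y + (-2 - 4*y) = -2 - 3*y)
d(s) = -20 + 6*s (d(s) = -2*(12 + (-2 - 3*s)) = -2*(10 - 3*s) = -20 + 6*s)
d(L) + 438206 = (-20 + 6*(-39)) + 438206 = (-20 - 234) + 438206 = -254 + 438206 = 437952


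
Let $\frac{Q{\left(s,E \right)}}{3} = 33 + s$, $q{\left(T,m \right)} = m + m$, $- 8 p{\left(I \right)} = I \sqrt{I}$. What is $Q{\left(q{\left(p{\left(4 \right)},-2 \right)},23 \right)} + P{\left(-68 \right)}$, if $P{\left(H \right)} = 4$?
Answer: $91$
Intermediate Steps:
$p{\left(I \right)} = - \frac{I^{\frac{3}{2}}}{8}$ ($p{\left(I \right)} = - \frac{I \sqrt{I}}{8} = - \frac{I^{\frac{3}{2}}}{8}$)
$q{\left(T,m \right)} = 2 m$
$Q{\left(s,E \right)} = 99 + 3 s$ ($Q{\left(s,E \right)} = 3 \left(33 + s\right) = 99 + 3 s$)
$Q{\left(q{\left(p{\left(4 \right)},-2 \right)},23 \right)} + P{\left(-68 \right)} = \left(99 + 3 \cdot 2 \left(-2\right)\right) + 4 = \left(99 + 3 \left(-4\right)\right) + 4 = \left(99 - 12\right) + 4 = 87 + 4 = 91$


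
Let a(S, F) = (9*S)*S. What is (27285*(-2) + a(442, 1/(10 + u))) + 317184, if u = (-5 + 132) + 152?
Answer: 2020890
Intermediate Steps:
u = 279 (u = 127 + 152 = 279)
a(S, F) = 9*S**2
(27285*(-2) + a(442, 1/(10 + u))) + 317184 = (27285*(-2) + 9*442**2) + 317184 = (-54570 + 9*195364) + 317184 = (-54570 + 1758276) + 317184 = 1703706 + 317184 = 2020890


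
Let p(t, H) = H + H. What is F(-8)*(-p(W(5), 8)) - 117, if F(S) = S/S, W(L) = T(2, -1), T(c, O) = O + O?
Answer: -133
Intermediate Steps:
T(c, O) = 2*O
W(L) = -2 (W(L) = 2*(-1) = -2)
F(S) = 1
p(t, H) = 2*H
F(-8)*(-p(W(5), 8)) - 117 = 1*(-2*8) - 117 = 1*(-1*16) - 117 = 1*(-16) - 117 = -16 - 117 = -133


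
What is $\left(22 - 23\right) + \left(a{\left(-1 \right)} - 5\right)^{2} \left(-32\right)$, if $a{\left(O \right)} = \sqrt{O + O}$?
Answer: $-737 + 320 i \sqrt{2} \approx -737.0 + 452.55 i$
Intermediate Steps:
$a{\left(O \right)} = \sqrt{2} \sqrt{O}$ ($a{\left(O \right)} = \sqrt{2 O} = \sqrt{2} \sqrt{O}$)
$\left(22 - 23\right) + \left(a{\left(-1 \right)} - 5\right)^{2} \left(-32\right) = \left(22 - 23\right) + \left(\sqrt{2} \sqrt{-1} - 5\right)^{2} \left(-32\right) = \left(22 - 23\right) + \left(\sqrt{2} i - 5\right)^{2} \left(-32\right) = -1 + \left(i \sqrt{2} - 5\right)^{2} \left(-32\right) = -1 + \left(-5 + i \sqrt{2}\right)^{2} \left(-32\right) = -1 - 32 \left(-5 + i \sqrt{2}\right)^{2}$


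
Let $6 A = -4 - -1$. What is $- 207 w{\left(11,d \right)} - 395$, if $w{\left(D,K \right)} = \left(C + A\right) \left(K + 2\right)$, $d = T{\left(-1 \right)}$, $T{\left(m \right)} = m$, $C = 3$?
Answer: $- \frac{1825}{2} \approx -912.5$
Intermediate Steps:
$A = - \frac{1}{2}$ ($A = \frac{-4 - -1}{6} = \frac{-4 + 1}{6} = \frac{1}{6} \left(-3\right) = - \frac{1}{2} \approx -0.5$)
$d = -1$
$w{\left(D,K \right)} = 5 + \frac{5 K}{2}$ ($w{\left(D,K \right)} = \left(3 - \frac{1}{2}\right) \left(K + 2\right) = \frac{5 \left(2 + K\right)}{2} = 5 + \frac{5 K}{2}$)
$- 207 w{\left(11,d \right)} - 395 = - 207 \left(5 + \frac{5}{2} \left(-1\right)\right) - 395 = - 207 \left(5 - \frac{5}{2}\right) - 395 = \left(-207\right) \frac{5}{2} - 395 = - \frac{1035}{2} - 395 = - \frac{1825}{2}$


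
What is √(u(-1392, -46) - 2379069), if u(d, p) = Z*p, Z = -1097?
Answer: I*√2328607 ≈ 1526.0*I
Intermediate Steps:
u(d, p) = -1097*p
√(u(-1392, -46) - 2379069) = √(-1097*(-46) - 2379069) = √(50462 - 2379069) = √(-2328607) = I*√2328607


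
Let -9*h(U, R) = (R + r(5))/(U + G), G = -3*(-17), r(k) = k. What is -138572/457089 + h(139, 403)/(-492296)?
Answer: -1620185390989/5344298300670 ≈ -0.30316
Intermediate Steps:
G = 51
h(U, R) = -(5 + R)/(9*(51 + U)) (h(U, R) = -(R + 5)/(9*(U + 51)) = -(5 + R)/(9*(51 + U)))
-138572/457089 + h(139, 403)/(-492296) = -138572/457089 + ((-5 - 1*403)/(9*(51 + 139)))/(-492296) = -138572*1/457089 + ((⅑)*(-5 - 403)/190)*(-1/492296) = -138572/457089 + ((⅑)*(1/190)*(-408))*(-1/492296) = -138572/457089 - 68/285*(-1/492296) = -138572/457089 + 17/35076090 = -1620185390989/5344298300670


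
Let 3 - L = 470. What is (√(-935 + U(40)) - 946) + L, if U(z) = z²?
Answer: -1413 + √665 ≈ -1387.2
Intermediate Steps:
L = -467 (L = 3 - 1*470 = 3 - 470 = -467)
(√(-935 + U(40)) - 946) + L = (√(-935 + 40²) - 946) - 467 = (√(-935 + 1600) - 946) - 467 = (√665 - 946) - 467 = (-946 + √665) - 467 = -1413 + √665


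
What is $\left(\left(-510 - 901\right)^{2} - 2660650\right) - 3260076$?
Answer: $-3929805$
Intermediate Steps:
$\left(\left(-510 - 901\right)^{2} - 2660650\right) - 3260076 = \left(\left(-1411\right)^{2} - 2660650\right) - 3260076 = \left(1990921 - 2660650\right) - 3260076 = -669729 - 3260076 = -3929805$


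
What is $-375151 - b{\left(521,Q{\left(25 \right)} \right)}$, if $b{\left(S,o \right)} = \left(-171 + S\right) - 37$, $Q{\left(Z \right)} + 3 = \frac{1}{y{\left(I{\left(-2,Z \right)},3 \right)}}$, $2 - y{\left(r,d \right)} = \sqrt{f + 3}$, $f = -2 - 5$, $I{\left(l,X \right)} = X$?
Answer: $-375464$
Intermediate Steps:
$f = -7$ ($f = -2 - 5 = -7$)
$y{\left(r,d \right)} = 2 - 2 i$ ($y{\left(r,d \right)} = 2 - \sqrt{-7 + 3} = 2 - \sqrt{-4} = 2 - 2 i$)
$Q{\left(Z \right)} = -3 + \frac{2 + 2 i}{8}$ ($Q{\left(Z \right)} = -3 + \frac{1}{2 - 2 i} = -3 + \frac{2 + 2 i}{8}$)
$b{\left(S,o \right)} = -208 + S$
$-375151 - b{\left(521,Q{\left(25 \right)} \right)} = -375151 - \left(-208 + 521\right) = -375151 - 313 = -375464$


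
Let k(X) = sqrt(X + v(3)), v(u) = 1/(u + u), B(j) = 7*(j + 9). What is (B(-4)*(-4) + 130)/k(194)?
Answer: -2*sqrt(6990)/233 ≈ -0.71765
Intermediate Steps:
B(j) = 63 + 7*j (B(j) = 7*(9 + j) = 63 + 7*j)
v(u) = 1/(2*u)
k(X) = sqrt(1/6 + X) (k(X) = sqrt(X + (1/2)/3) = sqrt(X + (1/2)*(1/3)) = sqrt(X + 1/6) = sqrt(1/6 + X))
(B(-4)*(-4) + 130)/k(194) = ((63 + 7*(-4))*(-4) + 130)/((sqrt(6 + 36*194)/6)) = ((63 - 28)*(-4) + 130)/((sqrt(6 + 6984)/6)) = (35*(-4) + 130)/((sqrt(6990)/6)) = (-140 + 130)*(sqrt(6990)/1165) = -2*sqrt(6990)/233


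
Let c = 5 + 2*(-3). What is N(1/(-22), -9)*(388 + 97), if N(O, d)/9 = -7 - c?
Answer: -26190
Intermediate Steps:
c = -1 (c = 5 - 6 = -1)
N(O, d) = -54 (N(O, d) = 9*(-7 - 1*(-1)) = 9*(-7 + 1) = 9*(-6) = -54)
N(1/(-22), -9)*(388 + 97) = -54*(388 + 97) = -54*485 = -26190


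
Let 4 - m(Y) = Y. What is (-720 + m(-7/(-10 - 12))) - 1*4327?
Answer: -110953/22 ≈ -5043.3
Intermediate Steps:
m(Y) = 4 - Y
(-720 + m(-7/(-10 - 12))) - 1*4327 = (-720 + (4 - (-7)/(-10 - 12))) - 1*4327 = (-720 + (4 - (-7)/(-22))) - 4327 = (-720 + (4 - (-7)*(-1)/22)) - 4327 = (-720 + (4 - 1*7/22)) - 4327 = (-720 + (4 - 7/22)) - 4327 = (-720 + 81/22) - 4327 = -15759/22 - 4327 = -110953/22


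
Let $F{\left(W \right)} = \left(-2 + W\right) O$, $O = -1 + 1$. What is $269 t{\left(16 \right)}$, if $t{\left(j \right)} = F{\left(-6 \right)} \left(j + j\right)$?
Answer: $0$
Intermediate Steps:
$O = 0$
$F{\left(W \right)} = 0$ ($F{\left(W \right)} = \left(-2 + W\right) 0 = 0$)
$t{\left(j \right)} = 0$ ($t{\left(j \right)} = 0 \left(j + j\right) = 0 \cdot 2 j = 0$)
$269 t{\left(16 \right)} = 269 \cdot 0 = 0$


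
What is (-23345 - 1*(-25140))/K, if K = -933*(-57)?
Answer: 1795/53181 ≈ 0.033753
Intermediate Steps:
K = 53181
(-23345 - 1*(-25140))/K = (-23345 - 1*(-25140))/53181 = (-23345 + 25140)*(1/53181) = 1795*(1/53181) = 1795/53181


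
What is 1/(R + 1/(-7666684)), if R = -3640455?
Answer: -7666684/27910218101221 ≈ -2.7469e-7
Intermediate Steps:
1/(R + 1/(-7666684)) = 1/(-3640455 + 1/(-7666684)) = 1/(-3640455 - 1/7666684) = 1/(-27910218101221/7666684) = -7666684/27910218101221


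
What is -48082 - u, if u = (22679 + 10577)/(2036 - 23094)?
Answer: -506238750/10529 ≈ -48080.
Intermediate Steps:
u = -16628/10529 (u = 33256/(-21058) = 33256*(-1/21058) = -16628/10529 ≈ -1.5793)
-48082 - u = -48082 - 1*(-16628/10529) = -48082 + 16628/10529 = -506238750/10529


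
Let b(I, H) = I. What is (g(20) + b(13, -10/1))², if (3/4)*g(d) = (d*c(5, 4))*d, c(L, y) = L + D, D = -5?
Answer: 169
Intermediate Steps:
c(L, y) = -5 + L (c(L, y) = L - 5 = -5 + L)
g(d) = 0 (g(d) = 4*((d*(-5 + 5))*d)/3 = 4*((d*0)*d)/3 = 4*(0*d)/3 = (4/3)*0 = 0)
(g(20) + b(13, -10/1))² = (0 + 13)² = 13² = 169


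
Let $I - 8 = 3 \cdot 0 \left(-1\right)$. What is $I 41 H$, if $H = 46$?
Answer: $15088$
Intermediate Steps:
$I = 8$ ($I = 8 + 3 \cdot 0 \left(-1\right) = 8 + 0 \left(-1\right) = 8 + 0 = 8$)
$I 41 H = 8 \cdot 41 \cdot 46 = 328 \cdot 46 = 15088$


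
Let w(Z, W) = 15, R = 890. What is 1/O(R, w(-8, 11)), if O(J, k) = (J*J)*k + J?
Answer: 1/11882390 ≈ 8.4158e-8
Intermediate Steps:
O(J, k) = J + k*J² (O(J, k) = J²*k + J = k*J² + J = J + k*J²)
1/O(R, w(-8, 11)) = 1/(890*(1 + 890*15)) = 1/(890*(1 + 13350)) = 1/(890*13351) = 1/11882390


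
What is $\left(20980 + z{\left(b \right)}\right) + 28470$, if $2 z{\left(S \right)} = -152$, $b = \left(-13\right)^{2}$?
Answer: $49374$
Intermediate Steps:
$b = 169$
$z{\left(S \right)} = -76$ ($z{\left(S \right)} = \frac{1}{2} \left(-152\right) = -76$)
$\left(20980 + z{\left(b \right)}\right) + 28470 = \left(20980 - 76\right) + 28470 = 20904 + 28470 = 49374$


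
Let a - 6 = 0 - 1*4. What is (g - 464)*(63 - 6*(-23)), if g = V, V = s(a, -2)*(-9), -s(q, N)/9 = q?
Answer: -60702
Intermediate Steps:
a = 2 (a = 6 + (0 - 1*4) = 6 + (0 - 4) = 6 - 4 = 2)
s(q, N) = -9*q
V = 162 (V = -9*2*(-9) = -18*(-9) = 162)
g = 162
(g - 464)*(63 - 6*(-23)) = (162 - 464)*(63 - 6*(-23)) = -302*(63 + 138) = -302*201 = -60702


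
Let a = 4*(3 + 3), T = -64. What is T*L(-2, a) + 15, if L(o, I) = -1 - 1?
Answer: 143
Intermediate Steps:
a = 24 (a = 4*6 = 24)
L(o, I) = -2
T*L(-2, a) + 15 = -64*(-2) + 15 = 128 + 15 = 143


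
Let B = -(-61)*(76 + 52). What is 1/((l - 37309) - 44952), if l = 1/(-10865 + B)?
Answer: -3057/251471878 ≈ -1.2156e-5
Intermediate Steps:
B = 7808 (B = -(-61)*128 = -1*(-7808) = 7808)
l = -1/3057 (l = 1/(-10865 + 7808) = 1/(-3057) = -1/3057 ≈ -0.00032712)
1/((l - 37309) - 44952) = 1/((-1/3057 - 37309) - 44952) = 1/(-114053614/3057 - 44952) = 1/(-251471878/3057) = -3057/251471878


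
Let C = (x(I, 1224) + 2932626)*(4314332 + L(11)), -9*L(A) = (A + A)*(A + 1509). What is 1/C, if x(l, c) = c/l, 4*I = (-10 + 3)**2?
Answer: 147/1858352915902120 ≈ 7.9102e-14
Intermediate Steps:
L(A) = -2*A*(1509 + A)/9 (L(A) = -(A + A)*(A + 1509)/9 = -2*A*(1509 + A)/9)
I = 49/4 (I = (-10 + 3)**2/4 = (1/4)*(-7)**2 = (1/4)*49 = 49/4 ≈ 12.250)
C = 1858352915902120/147 (C = (1224/(49/4) + 2932626)*(4314332 - 2/9*11*(1509 + 11)) = (1224*(4/49) + 2932626)*(4314332 - 2/9*11*1520) = (4896/49 + 2932626)*(4314332 - 33440/9) = (143703570/49)*(38795548/9) = 1858352915902120/147 ≈ 1.2642e+13)
1/C = 1/(1858352915902120/147) = 147/1858352915902120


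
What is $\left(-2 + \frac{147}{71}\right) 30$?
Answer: $\frac{150}{71} \approx 2.1127$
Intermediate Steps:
$\left(-2 + \frac{147}{71}\right) 30 = \frac{5}{71} \cdot 30 = \frac{150}{71}$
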